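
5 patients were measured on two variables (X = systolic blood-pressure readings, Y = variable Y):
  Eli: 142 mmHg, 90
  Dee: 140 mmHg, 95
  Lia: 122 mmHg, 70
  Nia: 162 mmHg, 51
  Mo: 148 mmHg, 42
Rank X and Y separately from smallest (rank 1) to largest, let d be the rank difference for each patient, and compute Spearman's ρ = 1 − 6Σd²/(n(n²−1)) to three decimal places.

Ranks of variable 1: 3, 2, 1, 5, 4
Ranks of variable 2: 4, 5, 3, 2, 1
d = r₁ − r₂: -1, -3, -2, 3, 3
d²: 1, 9, 4, 9, 9; Σd² = 32
ρ = 1 − 6·32/(5·24) = 1 − 192/120 = -0.600

-0.600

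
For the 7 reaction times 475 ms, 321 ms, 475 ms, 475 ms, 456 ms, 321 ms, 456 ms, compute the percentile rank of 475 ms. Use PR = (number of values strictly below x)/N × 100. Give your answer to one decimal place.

57.1

N = 7.
Strictly below 475: 4. Equal to 475: 3.
PR = 4/7 × 100 = 57.1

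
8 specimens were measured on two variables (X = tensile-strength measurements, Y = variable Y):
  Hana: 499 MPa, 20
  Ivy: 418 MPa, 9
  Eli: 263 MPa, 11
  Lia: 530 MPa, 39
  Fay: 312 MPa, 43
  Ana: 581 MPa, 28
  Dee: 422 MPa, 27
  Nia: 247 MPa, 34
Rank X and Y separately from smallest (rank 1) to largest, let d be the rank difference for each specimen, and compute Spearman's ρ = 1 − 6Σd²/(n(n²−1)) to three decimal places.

Ranks of variable 1: 6, 4, 2, 7, 3, 8, 5, 1
Ranks of variable 2: 3, 1, 2, 7, 8, 5, 4, 6
d = r₁ − r₂: 3, 3, 0, 0, -5, 3, 1, -5
d²: 9, 9, 0, 0, 25, 9, 1, 25; Σd² = 78
ρ = 1 − 6·78/(8·63) = 1 − 468/504 = 0.071

0.071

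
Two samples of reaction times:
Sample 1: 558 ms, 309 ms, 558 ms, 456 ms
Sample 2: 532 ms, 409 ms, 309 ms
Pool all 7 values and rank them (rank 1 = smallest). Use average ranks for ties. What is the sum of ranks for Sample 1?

Sorted (ascending): 309, 309, 409, 456, 532, 558, 558
The 2 values of 309 occupy positions 1–2 → average rank (1+2)/2 = 1.5.
The 2 values of 558 occupy positions 6–7 → average rank (6+7)/2 = 6.5.
Sample 1 values → pooled ranks: 558→6.5, 309→1.5, 558→6.5, 456→4
Rank sum = 6.5 + 1.5 + 6.5 + 4 = 18.5

18.5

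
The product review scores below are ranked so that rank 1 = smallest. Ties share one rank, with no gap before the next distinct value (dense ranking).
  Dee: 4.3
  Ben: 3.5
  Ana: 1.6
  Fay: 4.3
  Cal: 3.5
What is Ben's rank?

Sorted (ascending): 1.6, 3.5, 3.5, 4.3, 4.3
The 2 values of 3.5 share dense rank 2.
The 2 values of 4.3 share dense rank 3.
Remaining distinct values take the next consecutive integers.
Ben has value 3.5 → rank 2.

2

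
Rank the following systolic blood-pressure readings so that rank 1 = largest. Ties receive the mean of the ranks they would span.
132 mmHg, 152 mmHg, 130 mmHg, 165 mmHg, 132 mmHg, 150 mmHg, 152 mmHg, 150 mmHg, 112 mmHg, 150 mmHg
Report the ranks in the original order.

7.5, 2.5, 9, 1, 7.5, 5, 2.5, 5, 10, 5

Sorted (descending): 165, 152, 152, 150, 150, 150, 132, 132, 130, 112
The 2 values of 152 occupy positions 2–3 → average rank (2+3)/2 = 2.5.
The 3 values of 150 occupy positions 4–6 → average rank 5.
The 2 values of 132 occupy positions 7–8 → average rank (7+8)/2 = 7.5.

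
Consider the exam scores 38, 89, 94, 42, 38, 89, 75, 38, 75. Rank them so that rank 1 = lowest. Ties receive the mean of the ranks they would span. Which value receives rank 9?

94

Sorted (ascending): 38, 38, 38, 42, 75, 75, 89, 89, 94
The 3 values of 38 occupy positions 1–3 → average rank 2.
The 2 values of 75 occupy positions 5–6 → average rank (5+6)/2 = 5.5.
The 2 values of 89 occupy positions 7–8 → average rank (7+8)/2 = 7.5.
Rank 9 → value 94.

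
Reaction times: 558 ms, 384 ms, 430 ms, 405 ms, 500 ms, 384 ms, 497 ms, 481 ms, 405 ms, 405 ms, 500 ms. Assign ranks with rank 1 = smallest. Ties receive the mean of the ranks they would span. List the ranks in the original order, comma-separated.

Sorted (ascending): 384, 384, 405, 405, 405, 430, 481, 497, 500, 500, 558
The 2 values of 384 occupy positions 1–2 → average rank (1+2)/2 = 1.5.
The 3 values of 405 occupy positions 3–5 → average rank 4.
The 2 values of 500 occupy positions 9–10 → average rank (9+10)/2 = 9.5.

11, 1.5, 6, 4, 9.5, 1.5, 8, 7, 4, 4, 9.5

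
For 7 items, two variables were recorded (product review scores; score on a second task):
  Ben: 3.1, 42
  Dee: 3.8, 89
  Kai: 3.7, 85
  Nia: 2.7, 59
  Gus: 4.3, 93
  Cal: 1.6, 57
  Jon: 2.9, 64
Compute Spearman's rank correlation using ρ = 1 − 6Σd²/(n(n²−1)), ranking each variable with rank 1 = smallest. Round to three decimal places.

0.786

Ranks of variable 1: 4, 6, 5, 2, 7, 1, 3
Ranks of variable 2: 1, 6, 5, 3, 7, 2, 4
d = r₁ − r₂: 3, 0, 0, -1, 0, -1, -1
d²: 9, 0, 0, 1, 0, 1, 1; Σd² = 12
ρ = 1 − 6·12/(7·48) = 1 − 72/336 = 0.786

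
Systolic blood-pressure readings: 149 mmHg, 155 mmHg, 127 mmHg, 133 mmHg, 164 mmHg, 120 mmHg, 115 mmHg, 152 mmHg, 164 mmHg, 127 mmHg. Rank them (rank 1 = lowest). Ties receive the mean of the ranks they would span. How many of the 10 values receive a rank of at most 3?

Sorted (ascending): 115, 120, 127, 127, 133, 149, 152, 155, 164, 164
The 2 values of 127 occupy positions 3–4 → average rank (3+4)/2 = 3.5.
The 2 values of 164 occupy positions 9–10 → average rank (9+10)/2 = 9.5.
Ranks ≤ 3: {1, 2} → 2 values.

2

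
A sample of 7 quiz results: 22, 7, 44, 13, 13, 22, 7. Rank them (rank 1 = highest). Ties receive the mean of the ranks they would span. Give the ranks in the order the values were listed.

2.5, 6.5, 1, 4.5, 4.5, 2.5, 6.5

Sorted (descending): 44, 22, 22, 13, 13, 7, 7
The 2 values of 22 occupy positions 2–3 → average rank (2+3)/2 = 2.5.
The 2 values of 13 occupy positions 4–5 → average rank (4+5)/2 = 4.5.
The 2 values of 7 occupy positions 6–7 → average rank (6+7)/2 = 6.5.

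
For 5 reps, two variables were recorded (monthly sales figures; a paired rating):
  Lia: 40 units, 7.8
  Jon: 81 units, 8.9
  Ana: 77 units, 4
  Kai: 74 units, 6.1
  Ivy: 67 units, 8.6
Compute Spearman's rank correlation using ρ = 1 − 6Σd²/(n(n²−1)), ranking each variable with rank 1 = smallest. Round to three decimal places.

0.100

Ranks of variable 1: 1, 5, 4, 3, 2
Ranks of variable 2: 3, 5, 1, 2, 4
d = r₁ − r₂: -2, 0, 3, 1, -2
d²: 4, 0, 9, 1, 4; Σd² = 18
ρ = 1 − 6·18/(5·24) = 1 − 108/120 = 0.100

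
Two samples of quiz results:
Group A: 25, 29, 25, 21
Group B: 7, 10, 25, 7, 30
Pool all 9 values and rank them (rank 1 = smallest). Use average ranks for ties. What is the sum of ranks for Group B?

Sorted (ascending): 7, 7, 10, 21, 25, 25, 25, 29, 30
The 2 values of 7 occupy positions 1–2 → average rank (1+2)/2 = 1.5.
The 3 values of 25 occupy positions 5–7 → average rank 6.
Group B values → pooled ranks: 7→1.5, 10→3, 25→6, 7→1.5, 30→9
Rank sum = 1.5 + 3 + 6 + 1.5 + 9 = 21

21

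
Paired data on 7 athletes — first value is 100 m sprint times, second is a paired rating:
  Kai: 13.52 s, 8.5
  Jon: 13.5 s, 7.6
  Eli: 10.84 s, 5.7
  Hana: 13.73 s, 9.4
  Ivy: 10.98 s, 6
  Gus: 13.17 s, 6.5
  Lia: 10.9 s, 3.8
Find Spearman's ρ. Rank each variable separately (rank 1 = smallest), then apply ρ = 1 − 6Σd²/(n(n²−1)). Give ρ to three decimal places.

0.964

Ranks of variable 1: 6, 5, 1, 7, 3, 4, 2
Ranks of variable 2: 6, 5, 2, 7, 3, 4, 1
d = r₁ − r₂: 0, 0, -1, 0, 0, 0, 1
d²: 0, 0, 1, 0, 0, 0, 1; Σd² = 2
ρ = 1 − 6·2/(7·48) = 1 − 12/336 = 0.964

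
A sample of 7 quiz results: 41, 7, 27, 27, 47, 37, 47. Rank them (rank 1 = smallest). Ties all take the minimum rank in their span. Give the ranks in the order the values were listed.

5, 1, 2, 2, 6, 4, 6

Sorted (ascending): 7, 27, 27, 37, 41, 47, 47
The 2 values of 27 occupy positions 2–3 → each gets rank 2.
The 2 values of 47 occupy positions 6–7 → each gets rank 6.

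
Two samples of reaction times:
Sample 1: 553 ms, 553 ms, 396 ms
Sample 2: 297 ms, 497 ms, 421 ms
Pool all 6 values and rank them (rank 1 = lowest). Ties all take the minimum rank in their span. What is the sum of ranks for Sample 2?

8

Sorted (ascending): 297, 396, 421, 497, 553, 553
The 2 values of 553 occupy positions 5–6 → each gets rank 5.
Sample 2 values → pooled ranks: 297→1, 497→4, 421→3
Rank sum = 1 + 4 + 3 = 8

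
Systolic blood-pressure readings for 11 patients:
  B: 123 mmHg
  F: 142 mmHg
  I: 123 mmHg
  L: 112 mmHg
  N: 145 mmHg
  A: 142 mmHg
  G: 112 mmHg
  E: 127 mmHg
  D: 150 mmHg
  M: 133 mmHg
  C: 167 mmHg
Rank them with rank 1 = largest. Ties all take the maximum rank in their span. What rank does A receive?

Sorted (descending): 167, 150, 145, 142, 142, 133, 127, 123, 123, 112, 112
The 2 values of 142 occupy positions 4–5 → each gets rank 5.
The 2 values of 123 occupy positions 8–9 → each gets rank 9.
The 2 values of 112 occupy positions 10–11 → each gets rank 11.
A has value 142 mmHg → rank 5.

5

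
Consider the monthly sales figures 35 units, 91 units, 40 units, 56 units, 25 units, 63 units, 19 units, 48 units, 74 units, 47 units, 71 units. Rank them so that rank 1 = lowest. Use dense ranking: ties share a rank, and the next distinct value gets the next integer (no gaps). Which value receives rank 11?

Sorted (ascending): 19, 25, 35, 40, 47, 48, 56, 63, 71, 74, 91
No ties — each value takes its position as its rank.
Rank 11 → value 91.

91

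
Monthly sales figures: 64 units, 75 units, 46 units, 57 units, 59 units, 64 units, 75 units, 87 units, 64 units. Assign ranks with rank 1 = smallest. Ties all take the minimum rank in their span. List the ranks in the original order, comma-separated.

4, 7, 1, 2, 3, 4, 7, 9, 4

Sorted (ascending): 46, 57, 59, 64, 64, 64, 75, 75, 87
The 3 values of 64 occupy positions 4–6 → each gets rank 4.
The 2 values of 75 occupy positions 7–8 → each gets rank 7.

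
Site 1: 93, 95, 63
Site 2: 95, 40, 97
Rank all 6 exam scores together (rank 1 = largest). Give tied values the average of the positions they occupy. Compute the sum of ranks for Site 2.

Sorted (descending): 97, 95, 95, 93, 63, 40
The 2 values of 95 occupy positions 2–3 → average rank (2+3)/2 = 2.5.
Site 2 values → pooled ranks: 95→2.5, 40→6, 97→1
Rank sum = 2.5 + 6 + 1 = 9.5

9.5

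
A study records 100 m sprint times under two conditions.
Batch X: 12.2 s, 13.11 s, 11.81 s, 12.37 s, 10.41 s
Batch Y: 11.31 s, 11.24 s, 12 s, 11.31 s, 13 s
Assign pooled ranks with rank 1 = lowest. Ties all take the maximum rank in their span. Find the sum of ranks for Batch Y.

Sorted (ascending): 10.41, 11.24, 11.31, 11.31, 11.81, 12, 12.2, 12.37, 13, 13.11
The 2 values of 11.31 occupy positions 3–4 → each gets rank 4.
Batch Y values → pooled ranks: 11.31→4, 11.24→2, 12→6, 11.31→4, 13→9
Rank sum = 4 + 2 + 6 + 4 + 9 = 25

25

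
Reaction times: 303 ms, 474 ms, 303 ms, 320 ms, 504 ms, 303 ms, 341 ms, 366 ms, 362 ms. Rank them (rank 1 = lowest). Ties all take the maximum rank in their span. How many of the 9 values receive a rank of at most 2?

Sorted (ascending): 303, 303, 303, 320, 341, 362, 366, 474, 504
The 3 values of 303 occupy positions 1–3 → each gets rank 3.
Ranks ≤ 2: {} → 0 values.

0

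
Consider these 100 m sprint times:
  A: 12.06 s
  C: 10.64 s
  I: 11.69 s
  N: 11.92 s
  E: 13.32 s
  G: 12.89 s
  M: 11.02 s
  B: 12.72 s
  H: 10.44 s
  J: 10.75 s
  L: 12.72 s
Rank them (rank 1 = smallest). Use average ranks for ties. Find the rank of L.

8.5

Sorted (ascending): 10.44, 10.64, 10.75, 11.02, 11.69, 11.92, 12.06, 12.72, 12.72, 12.89, 13.32
The 2 values of 12.72 occupy positions 8–9 → average rank (8+9)/2 = 8.5.
L has value 12.72 s → rank 8.5.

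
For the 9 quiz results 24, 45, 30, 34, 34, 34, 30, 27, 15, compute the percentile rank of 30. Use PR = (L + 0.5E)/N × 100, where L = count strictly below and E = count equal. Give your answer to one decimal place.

N = 9.
Strictly below 30: 3. Equal to 30: 2.
PR = (3 + 0.5·2)/9 × 100 = 44.4

44.4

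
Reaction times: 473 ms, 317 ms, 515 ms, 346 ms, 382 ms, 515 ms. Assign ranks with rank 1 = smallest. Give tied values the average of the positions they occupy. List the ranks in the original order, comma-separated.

Sorted (ascending): 317, 346, 382, 473, 515, 515
The 2 values of 515 occupy positions 5–6 → average rank (5+6)/2 = 5.5.

4, 1, 5.5, 2, 3, 5.5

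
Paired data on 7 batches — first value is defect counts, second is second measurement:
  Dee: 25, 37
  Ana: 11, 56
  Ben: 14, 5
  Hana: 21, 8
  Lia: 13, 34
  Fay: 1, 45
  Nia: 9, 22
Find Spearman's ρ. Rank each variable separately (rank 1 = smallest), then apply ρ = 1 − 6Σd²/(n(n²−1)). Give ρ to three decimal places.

-0.393

Ranks of variable 1: 7, 3, 5, 6, 4, 1, 2
Ranks of variable 2: 5, 7, 1, 2, 4, 6, 3
d = r₁ − r₂: 2, -4, 4, 4, 0, -5, -1
d²: 4, 16, 16, 16, 0, 25, 1; Σd² = 78
ρ = 1 − 6·78/(7·48) = 1 − 468/336 = -0.393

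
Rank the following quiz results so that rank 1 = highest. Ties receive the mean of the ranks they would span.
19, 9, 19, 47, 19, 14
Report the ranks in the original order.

Sorted (descending): 47, 19, 19, 19, 14, 9
The 3 values of 19 occupy positions 2–4 → average rank 3.

3, 6, 3, 1, 3, 5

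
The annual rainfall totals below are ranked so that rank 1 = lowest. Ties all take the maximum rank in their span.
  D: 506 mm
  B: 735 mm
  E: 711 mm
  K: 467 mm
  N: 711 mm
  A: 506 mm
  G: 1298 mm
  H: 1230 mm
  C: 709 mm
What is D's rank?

Sorted (ascending): 467, 506, 506, 709, 711, 711, 735, 1230, 1298
The 2 values of 506 occupy positions 2–3 → each gets rank 3.
The 2 values of 711 occupy positions 5–6 → each gets rank 6.
D has value 506 mm → rank 3.

3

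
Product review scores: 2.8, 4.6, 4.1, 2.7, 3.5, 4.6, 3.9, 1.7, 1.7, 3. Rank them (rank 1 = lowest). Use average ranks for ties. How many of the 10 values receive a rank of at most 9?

8

Sorted (ascending): 1.7, 1.7, 2.7, 2.8, 3, 3.5, 3.9, 4.1, 4.6, 4.6
The 2 values of 1.7 occupy positions 1–2 → average rank (1+2)/2 = 1.5.
The 2 values of 4.6 occupy positions 9–10 → average rank (9+10)/2 = 9.5.
Ranks ≤ 9: {1.5, 1.5, 3, 4, 5, 6, 7, 8} → 8 values.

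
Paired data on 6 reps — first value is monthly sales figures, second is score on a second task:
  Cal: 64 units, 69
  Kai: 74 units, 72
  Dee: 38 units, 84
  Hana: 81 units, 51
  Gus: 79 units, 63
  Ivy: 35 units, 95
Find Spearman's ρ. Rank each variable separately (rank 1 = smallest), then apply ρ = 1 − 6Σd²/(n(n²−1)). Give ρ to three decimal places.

-0.943

Ranks of variable 1: 3, 4, 2, 6, 5, 1
Ranks of variable 2: 3, 4, 5, 1, 2, 6
d = r₁ − r₂: 0, 0, -3, 5, 3, -5
d²: 0, 0, 9, 25, 9, 25; Σd² = 68
ρ = 1 − 6·68/(6·35) = 1 − 408/210 = -0.943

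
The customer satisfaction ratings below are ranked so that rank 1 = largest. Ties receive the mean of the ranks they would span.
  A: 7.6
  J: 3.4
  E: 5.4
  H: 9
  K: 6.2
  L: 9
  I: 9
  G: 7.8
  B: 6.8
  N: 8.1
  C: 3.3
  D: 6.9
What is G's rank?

Sorted (descending): 9, 9, 9, 8.1, 7.8, 7.6, 6.9, 6.8, 6.2, 5.4, 3.4, 3.3
The 3 values of 9 occupy positions 1–3 → average rank 2.
G has value 7.8 → rank 5.

5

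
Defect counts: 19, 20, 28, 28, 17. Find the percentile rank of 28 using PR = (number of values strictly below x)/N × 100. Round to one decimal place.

N = 5.
Strictly below 28: 3. Equal to 28: 2.
PR = 3/5 × 100 = 60.0

60.0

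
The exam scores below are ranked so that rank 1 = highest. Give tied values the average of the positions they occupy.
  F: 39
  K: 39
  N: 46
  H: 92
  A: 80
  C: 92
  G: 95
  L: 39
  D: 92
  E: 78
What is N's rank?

Sorted (descending): 95, 92, 92, 92, 80, 78, 46, 39, 39, 39
The 3 values of 92 occupy positions 2–4 → average rank 3.
The 3 values of 39 occupy positions 8–10 → average rank 9.
N has value 46 → rank 7.

7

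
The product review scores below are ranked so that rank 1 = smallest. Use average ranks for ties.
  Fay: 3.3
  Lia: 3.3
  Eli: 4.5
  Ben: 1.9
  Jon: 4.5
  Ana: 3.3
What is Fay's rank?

Sorted (ascending): 1.9, 3.3, 3.3, 3.3, 4.5, 4.5
The 3 values of 3.3 occupy positions 2–4 → average rank 3.
The 2 values of 4.5 occupy positions 5–6 → average rank (5+6)/2 = 5.5.
Fay has value 3.3 → rank 3.

3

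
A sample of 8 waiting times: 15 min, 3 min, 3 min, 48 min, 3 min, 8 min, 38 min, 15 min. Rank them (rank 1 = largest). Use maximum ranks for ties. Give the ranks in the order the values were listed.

4, 8, 8, 1, 8, 5, 2, 4

Sorted (descending): 48, 38, 15, 15, 8, 3, 3, 3
The 2 values of 15 occupy positions 3–4 → each gets rank 4.
The 3 values of 3 occupy positions 6–8 → each gets rank 8.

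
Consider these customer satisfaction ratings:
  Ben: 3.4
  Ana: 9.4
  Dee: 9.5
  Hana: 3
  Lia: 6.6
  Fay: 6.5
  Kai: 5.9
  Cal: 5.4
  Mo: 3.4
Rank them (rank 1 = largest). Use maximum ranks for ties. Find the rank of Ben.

Sorted (descending): 9.5, 9.4, 6.6, 6.5, 5.9, 5.4, 3.4, 3.4, 3
The 2 values of 3.4 occupy positions 7–8 → each gets rank 8.
Ben has value 3.4 → rank 8.

8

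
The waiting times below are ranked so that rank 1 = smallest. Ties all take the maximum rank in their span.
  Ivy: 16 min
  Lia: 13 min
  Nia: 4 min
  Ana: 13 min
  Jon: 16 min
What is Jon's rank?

5

Sorted (ascending): 4, 13, 13, 16, 16
The 2 values of 13 occupy positions 2–3 → each gets rank 3.
The 2 values of 16 occupy positions 4–5 → each gets rank 5.
Jon has value 16 min → rank 5.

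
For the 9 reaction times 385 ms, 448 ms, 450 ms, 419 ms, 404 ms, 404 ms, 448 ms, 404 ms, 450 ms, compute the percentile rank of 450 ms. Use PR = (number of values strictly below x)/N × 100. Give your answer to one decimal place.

77.8

N = 9.
Strictly below 450: 7. Equal to 450: 2.
PR = 7/9 × 100 = 77.8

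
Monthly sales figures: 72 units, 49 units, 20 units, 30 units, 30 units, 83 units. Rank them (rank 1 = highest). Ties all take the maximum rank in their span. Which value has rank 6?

20

Sorted (descending): 83, 72, 49, 30, 30, 20
The 2 values of 30 occupy positions 4–5 → each gets rank 5.
Rank 6 → value 20.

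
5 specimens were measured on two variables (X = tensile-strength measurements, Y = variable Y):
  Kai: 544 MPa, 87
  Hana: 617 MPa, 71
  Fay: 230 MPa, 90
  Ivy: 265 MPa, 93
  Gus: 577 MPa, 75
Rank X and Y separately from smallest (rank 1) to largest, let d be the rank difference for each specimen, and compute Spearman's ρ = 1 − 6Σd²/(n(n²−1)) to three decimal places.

Ranks of variable 1: 3, 5, 1, 2, 4
Ranks of variable 2: 3, 1, 4, 5, 2
d = r₁ − r₂: 0, 4, -3, -3, 2
d²: 0, 16, 9, 9, 4; Σd² = 38
ρ = 1 − 6·38/(5·24) = 1 − 228/120 = -0.900

-0.900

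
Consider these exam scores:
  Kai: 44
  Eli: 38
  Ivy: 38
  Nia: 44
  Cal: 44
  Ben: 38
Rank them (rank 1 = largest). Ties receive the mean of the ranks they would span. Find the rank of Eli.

5

Sorted (descending): 44, 44, 44, 38, 38, 38
The 3 values of 44 occupy positions 1–3 → average rank 2.
The 3 values of 38 occupy positions 4–6 → average rank 5.
Eli has value 38 → rank 5.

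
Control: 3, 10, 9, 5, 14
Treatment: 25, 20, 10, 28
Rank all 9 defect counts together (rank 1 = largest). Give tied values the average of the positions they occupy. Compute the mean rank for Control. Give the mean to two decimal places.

Sorted (descending): 28, 25, 20, 14, 10, 10, 9, 5, 3
The 2 values of 10 occupy positions 5–6 → average rank (5+6)/2 = 5.5.
Control values → pooled ranks: 3→9, 10→5.5, 9→7, 5→8, 14→4
Mean rank = (9 + 5.5 + 7 + 8 + 4) / 5 = 6.70

6.70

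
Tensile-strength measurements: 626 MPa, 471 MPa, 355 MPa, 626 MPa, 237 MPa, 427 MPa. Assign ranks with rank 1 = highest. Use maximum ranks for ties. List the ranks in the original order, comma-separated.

Sorted (descending): 626, 626, 471, 427, 355, 237
The 2 values of 626 occupy positions 1–2 → each gets rank 2.

2, 3, 5, 2, 6, 4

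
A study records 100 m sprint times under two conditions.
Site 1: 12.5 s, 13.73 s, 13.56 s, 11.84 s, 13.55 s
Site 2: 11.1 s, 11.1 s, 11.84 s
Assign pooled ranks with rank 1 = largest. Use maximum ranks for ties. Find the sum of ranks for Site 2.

22

Sorted (descending): 13.73, 13.56, 13.55, 12.5, 11.84, 11.84, 11.1, 11.1
The 2 values of 11.84 occupy positions 5–6 → each gets rank 6.
The 2 values of 11.1 occupy positions 7–8 → each gets rank 8.
Site 2 values → pooled ranks: 11.1→8, 11.1→8, 11.84→6
Rank sum = 8 + 8 + 6 = 22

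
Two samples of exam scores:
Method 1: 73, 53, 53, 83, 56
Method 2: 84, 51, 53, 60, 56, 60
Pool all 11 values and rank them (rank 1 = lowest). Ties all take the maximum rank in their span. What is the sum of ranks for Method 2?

38

Sorted (ascending): 51, 53, 53, 53, 56, 56, 60, 60, 73, 83, 84
The 3 values of 53 occupy positions 2–4 → each gets rank 4.
The 2 values of 56 occupy positions 5–6 → each gets rank 6.
The 2 values of 60 occupy positions 7–8 → each gets rank 8.
Method 2 values → pooled ranks: 84→11, 51→1, 53→4, 60→8, 56→6, 60→8
Rank sum = 11 + 1 + 4 + 8 + 6 + 8 = 38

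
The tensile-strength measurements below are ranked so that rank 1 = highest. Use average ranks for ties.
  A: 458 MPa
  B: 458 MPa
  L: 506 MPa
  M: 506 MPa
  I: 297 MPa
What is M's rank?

1.5

Sorted (descending): 506, 506, 458, 458, 297
The 2 values of 506 occupy positions 1–2 → average rank (1+2)/2 = 1.5.
The 2 values of 458 occupy positions 3–4 → average rank (3+4)/2 = 3.5.
M has value 506 MPa → rank 1.5.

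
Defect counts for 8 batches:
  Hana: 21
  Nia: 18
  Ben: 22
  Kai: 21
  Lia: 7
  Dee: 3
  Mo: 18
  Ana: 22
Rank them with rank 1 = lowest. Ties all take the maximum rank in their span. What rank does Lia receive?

2

Sorted (ascending): 3, 7, 18, 18, 21, 21, 22, 22
The 2 values of 18 occupy positions 3–4 → each gets rank 4.
The 2 values of 21 occupy positions 5–6 → each gets rank 6.
The 2 values of 22 occupy positions 7–8 → each gets rank 8.
Lia has value 7 → rank 2.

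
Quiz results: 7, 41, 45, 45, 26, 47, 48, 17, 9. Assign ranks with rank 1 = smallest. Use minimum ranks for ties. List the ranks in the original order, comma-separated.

1, 5, 6, 6, 4, 8, 9, 3, 2

Sorted (ascending): 7, 9, 17, 26, 41, 45, 45, 47, 48
The 2 values of 45 occupy positions 6–7 → each gets rank 6.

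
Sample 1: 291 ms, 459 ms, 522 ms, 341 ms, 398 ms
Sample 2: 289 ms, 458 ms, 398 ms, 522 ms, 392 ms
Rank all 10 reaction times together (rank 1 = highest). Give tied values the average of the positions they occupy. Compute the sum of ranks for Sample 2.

Sorted (descending): 522, 522, 459, 458, 398, 398, 392, 341, 291, 289
The 2 values of 522 occupy positions 1–2 → average rank (1+2)/2 = 1.5.
The 2 values of 398 occupy positions 5–6 → average rank (5+6)/2 = 5.5.
Sample 2 values → pooled ranks: 289→10, 458→4, 398→5.5, 522→1.5, 392→7
Rank sum = 10 + 4 + 5.5 + 1.5 + 7 = 28

28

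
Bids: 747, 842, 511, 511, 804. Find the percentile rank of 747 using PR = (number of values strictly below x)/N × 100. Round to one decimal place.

N = 5.
Strictly below 747: 2. Equal to 747: 1.
PR = 2/5 × 100 = 40.0

40.0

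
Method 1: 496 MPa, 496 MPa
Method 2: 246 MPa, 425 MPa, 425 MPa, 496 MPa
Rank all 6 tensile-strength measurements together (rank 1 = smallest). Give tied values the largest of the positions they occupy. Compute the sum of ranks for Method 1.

Sorted (ascending): 246, 425, 425, 496, 496, 496
The 2 values of 425 occupy positions 2–3 → each gets rank 3.
The 3 values of 496 occupy positions 4–6 → each gets rank 6.
Method 1 values → pooled ranks: 496→6, 496→6
Rank sum = 6 + 6 = 12

12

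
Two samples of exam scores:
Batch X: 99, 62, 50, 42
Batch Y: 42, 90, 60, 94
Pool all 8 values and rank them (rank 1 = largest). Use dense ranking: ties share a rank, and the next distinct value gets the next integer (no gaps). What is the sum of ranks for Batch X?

Sorted (descending): 99, 94, 90, 62, 60, 50, 42, 42
The 2 values of 42 share dense rank 7.
Remaining distinct values take the next consecutive integers.
Batch X values → pooled ranks: 99→1, 62→4, 50→6, 42→7
Rank sum = 1 + 4 + 6 + 7 = 18

18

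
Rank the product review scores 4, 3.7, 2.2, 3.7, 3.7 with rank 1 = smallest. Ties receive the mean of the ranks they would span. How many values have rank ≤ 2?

1

Sorted (ascending): 2.2, 3.7, 3.7, 3.7, 4
The 3 values of 3.7 occupy positions 2–4 → average rank 3.
Ranks ≤ 2: {1} → 1 value.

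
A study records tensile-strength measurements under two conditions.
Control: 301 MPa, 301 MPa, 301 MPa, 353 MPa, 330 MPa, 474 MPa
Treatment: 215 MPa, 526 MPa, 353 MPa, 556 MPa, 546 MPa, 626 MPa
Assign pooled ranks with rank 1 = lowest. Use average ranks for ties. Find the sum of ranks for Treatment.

Sorted (ascending): 215, 301, 301, 301, 330, 353, 353, 474, 526, 546, 556, 626
The 3 values of 301 occupy positions 2–4 → average rank 3.
The 2 values of 353 occupy positions 6–7 → average rank (6+7)/2 = 6.5.
Treatment values → pooled ranks: 215→1, 526→9, 353→6.5, 556→11, 546→10, 626→12
Rank sum = 1 + 9 + 6.5 + 11 + 10 + 12 = 49.5

49.5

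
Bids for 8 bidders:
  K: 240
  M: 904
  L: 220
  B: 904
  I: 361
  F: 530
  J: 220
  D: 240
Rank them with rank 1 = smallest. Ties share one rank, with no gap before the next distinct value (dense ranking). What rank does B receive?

Sorted (ascending): 220, 220, 240, 240, 361, 530, 904, 904
The 2 values of 220 share dense rank 1.
The 2 values of 240 share dense rank 2.
The 2 values of 904 share dense rank 5.
Remaining distinct values take the next consecutive integers.
B has value 904 → rank 5.

5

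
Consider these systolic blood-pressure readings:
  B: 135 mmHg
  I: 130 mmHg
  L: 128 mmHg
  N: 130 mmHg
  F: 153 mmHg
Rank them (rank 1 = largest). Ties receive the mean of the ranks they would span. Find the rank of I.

Sorted (descending): 153, 135, 130, 130, 128
The 2 values of 130 occupy positions 3–4 → average rank (3+4)/2 = 3.5.
I has value 130 mmHg → rank 3.5.

3.5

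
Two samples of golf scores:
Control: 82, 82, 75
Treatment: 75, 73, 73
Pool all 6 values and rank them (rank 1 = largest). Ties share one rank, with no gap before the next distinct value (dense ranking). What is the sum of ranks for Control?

Sorted (descending): 82, 82, 75, 75, 73, 73
The 2 values of 82 share dense rank 1.
The 2 values of 75 share dense rank 2.
The 2 values of 73 share dense rank 3.
Control values → pooled ranks: 82→1, 82→1, 75→2
Rank sum = 1 + 1 + 2 = 4

4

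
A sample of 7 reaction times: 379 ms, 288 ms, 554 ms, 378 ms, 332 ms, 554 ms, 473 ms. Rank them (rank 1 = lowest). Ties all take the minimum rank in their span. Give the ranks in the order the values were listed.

4, 1, 6, 3, 2, 6, 5

Sorted (ascending): 288, 332, 378, 379, 473, 554, 554
The 2 values of 554 occupy positions 6–7 → each gets rank 6.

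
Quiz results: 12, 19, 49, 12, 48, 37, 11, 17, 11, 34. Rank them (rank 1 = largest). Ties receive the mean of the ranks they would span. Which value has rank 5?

Sorted (descending): 49, 48, 37, 34, 19, 17, 12, 12, 11, 11
The 2 values of 12 occupy positions 7–8 → average rank (7+8)/2 = 7.5.
The 2 values of 11 occupy positions 9–10 → average rank (9+10)/2 = 9.5.
Rank 5 → value 19.

19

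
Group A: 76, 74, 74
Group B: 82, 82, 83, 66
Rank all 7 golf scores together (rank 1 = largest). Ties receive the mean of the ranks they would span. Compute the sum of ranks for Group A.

15

Sorted (descending): 83, 82, 82, 76, 74, 74, 66
The 2 values of 82 occupy positions 2–3 → average rank (2+3)/2 = 2.5.
The 2 values of 74 occupy positions 5–6 → average rank (5+6)/2 = 5.5.
Group A values → pooled ranks: 76→4, 74→5.5, 74→5.5
Rank sum = 4 + 5.5 + 5.5 = 15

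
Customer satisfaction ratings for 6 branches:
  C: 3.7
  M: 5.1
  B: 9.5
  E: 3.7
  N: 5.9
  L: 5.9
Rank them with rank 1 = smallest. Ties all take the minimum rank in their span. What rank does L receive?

Sorted (ascending): 3.7, 3.7, 5.1, 5.9, 5.9, 9.5
The 2 values of 3.7 occupy positions 1–2 → each gets rank 1.
The 2 values of 5.9 occupy positions 4–5 → each gets rank 4.
L has value 5.9 → rank 4.

4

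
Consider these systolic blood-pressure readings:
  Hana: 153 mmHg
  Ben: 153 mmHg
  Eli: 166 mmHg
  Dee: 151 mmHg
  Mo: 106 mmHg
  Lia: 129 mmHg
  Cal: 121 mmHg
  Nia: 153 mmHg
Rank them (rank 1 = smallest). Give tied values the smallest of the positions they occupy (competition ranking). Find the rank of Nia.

5

Sorted (ascending): 106, 121, 129, 151, 153, 153, 153, 166
The 3 values of 153 occupy positions 5–7 → each gets rank 5.
Nia has value 153 mmHg → rank 5.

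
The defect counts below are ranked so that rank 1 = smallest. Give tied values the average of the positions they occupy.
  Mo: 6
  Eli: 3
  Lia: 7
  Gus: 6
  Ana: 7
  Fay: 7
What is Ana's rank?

Sorted (ascending): 3, 6, 6, 7, 7, 7
The 2 values of 6 occupy positions 2–3 → average rank (2+3)/2 = 2.5.
The 3 values of 7 occupy positions 4–6 → average rank 5.
Ana has value 7 → rank 5.

5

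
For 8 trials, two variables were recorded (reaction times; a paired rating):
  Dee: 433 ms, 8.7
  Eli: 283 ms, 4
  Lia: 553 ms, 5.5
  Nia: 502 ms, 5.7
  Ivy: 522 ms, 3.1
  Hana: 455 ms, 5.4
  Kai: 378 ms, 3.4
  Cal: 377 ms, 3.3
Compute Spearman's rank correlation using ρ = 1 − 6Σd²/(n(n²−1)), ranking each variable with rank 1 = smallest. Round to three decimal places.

Ranks of variable 1: 4, 1, 8, 6, 7, 5, 3, 2
Ranks of variable 2: 8, 4, 6, 7, 1, 5, 3, 2
d = r₁ − r₂: -4, -3, 2, -1, 6, 0, 0, 0
d²: 16, 9, 4, 1, 36, 0, 0, 0; Σd² = 66
ρ = 1 − 6·66/(8·63) = 1 − 396/504 = 0.214

0.214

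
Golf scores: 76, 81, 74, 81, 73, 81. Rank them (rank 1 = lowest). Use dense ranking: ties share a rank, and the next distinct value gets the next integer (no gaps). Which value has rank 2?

74

Sorted (ascending): 73, 74, 76, 81, 81, 81
The 3 values of 81 share dense rank 4.
Remaining distinct values take the next consecutive integers.
Rank 2 → value 74.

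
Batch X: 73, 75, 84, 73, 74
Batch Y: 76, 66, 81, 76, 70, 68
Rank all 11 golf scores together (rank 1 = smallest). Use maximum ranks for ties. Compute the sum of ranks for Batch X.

Sorted (ascending): 66, 68, 70, 73, 73, 74, 75, 76, 76, 81, 84
The 2 values of 73 occupy positions 4–5 → each gets rank 5.
The 2 values of 76 occupy positions 8–9 → each gets rank 9.
Batch X values → pooled ranks: 73→5, 75→7, 84→11, 73→5, 74→6
Rank sum = 5 + 7 + 11 + 5 + 6 = 34

34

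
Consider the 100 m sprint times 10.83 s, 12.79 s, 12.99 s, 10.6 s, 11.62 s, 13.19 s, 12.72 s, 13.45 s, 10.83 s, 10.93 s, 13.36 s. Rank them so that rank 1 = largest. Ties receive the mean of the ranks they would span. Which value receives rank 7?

Sorted (descending): 13.45, 13.36, 13.19, 12.99, 12.79, 12.72, 11.62, 10.93, 10.83, 10.83, 10.6
The 2 values of 10.83 occupy positions 9–10 → average rank (9+10)/2 = 9.5.
Rank 7 → value 11.62.

11.62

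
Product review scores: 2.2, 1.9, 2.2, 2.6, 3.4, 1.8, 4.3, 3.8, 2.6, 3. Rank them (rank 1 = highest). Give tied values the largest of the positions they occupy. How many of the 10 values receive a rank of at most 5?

4

Sorted (descending): 4.3, 3.8, 3.4, 3, 2.6, 2.6, 2.2, 2.2, 1.9, 1.8
The 2 values of 2.6 occupy positions 5–6 → each gets rank 6.
The 2 values of 2.2 occupy positions 7–8 → each gets rank 8.
Ranks ≤ 5: {1, 2, 3, 4} → 4 values.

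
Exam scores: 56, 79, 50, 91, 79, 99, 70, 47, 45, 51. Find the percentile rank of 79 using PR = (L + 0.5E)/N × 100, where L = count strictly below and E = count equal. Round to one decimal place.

70.0

N = 10.
Strictly below 79: 6. Equal to 79: 2.
PR = (6 + 0.5·2)/10 × 100 = 70.0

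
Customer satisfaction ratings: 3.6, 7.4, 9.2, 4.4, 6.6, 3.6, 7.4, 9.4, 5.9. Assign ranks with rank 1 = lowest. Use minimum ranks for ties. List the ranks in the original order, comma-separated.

1, 6, 8, 3, 5, 1, 6, 9, 4

Sorted (ascending): 3.6, 3.6, 4.4, 5.9, 6.6, 7.4, 7.4, 9.2, 9.4
The 2 values of 3.6 occupy positions 1–2 → each gets rank 1.
The 2 values of 7.4 occupy positions 6–7 → each gets rank 6.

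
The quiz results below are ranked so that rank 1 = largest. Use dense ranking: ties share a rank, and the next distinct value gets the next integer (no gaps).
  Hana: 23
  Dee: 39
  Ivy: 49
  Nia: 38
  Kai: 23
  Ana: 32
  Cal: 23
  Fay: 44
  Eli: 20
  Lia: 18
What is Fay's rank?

Sorted (descending): 49, 44, 39, 38, 32, 23, 23, 23, 20, 18
The 3 values of 23 share dense rank 6.
Remaining distinct values take the next consecutive integers.
Fay has value 44 → rank 2.

2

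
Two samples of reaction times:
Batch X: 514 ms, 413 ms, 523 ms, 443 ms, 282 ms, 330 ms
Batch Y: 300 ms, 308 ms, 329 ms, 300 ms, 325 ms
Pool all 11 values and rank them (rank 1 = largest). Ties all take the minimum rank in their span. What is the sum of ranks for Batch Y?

39

Sorted (descending): 523, 514, 443, 413, 330, 329, 325, 308, 300, 300, 282
The 2 values of 300 occupy positions 9–10 → each gets rank 9.
Batch Y values → pooled ranks: 300→9, 308→8, 329→6, 300→9, 325→7
Rank sum = 9 + 8 + 6 + 9 + 7 = 39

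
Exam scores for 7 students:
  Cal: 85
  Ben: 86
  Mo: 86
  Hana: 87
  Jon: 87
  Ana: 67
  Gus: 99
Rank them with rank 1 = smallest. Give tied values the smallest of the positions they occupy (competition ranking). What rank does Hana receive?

Sorted (ascending): 67, 85, 86, 86, 87, 87, 99
The 2 values of 86 occupy positions 3–4 → each gets rank 3.
The 2 values of 87 occupy positions 5–6 → each gets rank 5.
Hana has value 87 → rank 5.

5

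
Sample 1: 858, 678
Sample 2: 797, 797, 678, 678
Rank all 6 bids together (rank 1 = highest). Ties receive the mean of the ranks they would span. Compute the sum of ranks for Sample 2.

Sorted (descending): 858, 797, 797, 678, 678, 678
The 2 values of 797 occupy positions 2–3 → average rank (2+3)/2 = 2.5.
The 3 values of 678 occupy positions 4–6 → average rank 5.
Sample 2 values → pooled ranks: 797→2.5, 797→2.5, 678→5, 678→5
Rank sum = 2.5 + 2.5 + 5 + 5 = 15

15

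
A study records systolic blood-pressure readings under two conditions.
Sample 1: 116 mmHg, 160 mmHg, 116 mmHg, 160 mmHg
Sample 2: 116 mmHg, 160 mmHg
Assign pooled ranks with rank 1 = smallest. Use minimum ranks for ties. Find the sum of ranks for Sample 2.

5

Sorted (ascending): 116, 116, 116, 160, 160, 160
The 3 values of 116 occupy positions 1–3 → each gets rank 1.
The 3 values of 160 occupy positions 4–6 → each gets rank 4.
Sample 2 values → pooled ranks: 116→1, 160→4
Rank sum = 1 + 4 = 5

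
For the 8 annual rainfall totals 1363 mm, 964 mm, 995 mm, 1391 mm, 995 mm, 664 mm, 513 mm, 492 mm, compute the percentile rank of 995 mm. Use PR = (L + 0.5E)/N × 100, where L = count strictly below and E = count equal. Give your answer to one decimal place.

N = 8.
Strictly below 995: 4. Equal to 995: 2.
PR = (4 + 0.5·2)/8 × 100 = 62.5

62.5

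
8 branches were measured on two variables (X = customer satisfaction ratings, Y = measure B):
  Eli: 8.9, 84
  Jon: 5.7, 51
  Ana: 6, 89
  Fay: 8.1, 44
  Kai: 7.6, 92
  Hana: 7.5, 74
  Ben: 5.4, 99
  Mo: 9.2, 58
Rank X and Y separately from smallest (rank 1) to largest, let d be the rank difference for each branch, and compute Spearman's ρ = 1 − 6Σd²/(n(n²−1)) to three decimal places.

Ranks of variable 1: 7, 2, 3, 6, 5, 4, 1, 8
Ranks of variable 2: 5, 2, 6, 1, 7, 4, 8, 3
d = r₁ − r₂: 2, 0, -3, 5, -2, 0, -7, 5
d²: 4, 0, 9, 25, 4, 0, 49, 25; Σd² = 116
ρ = 1 − 6·116/(8·63) = 1 − 696/504 = -0.381

-0.381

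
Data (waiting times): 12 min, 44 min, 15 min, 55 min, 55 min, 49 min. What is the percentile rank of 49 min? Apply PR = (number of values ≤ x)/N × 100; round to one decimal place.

66.7

N = 6.
Strictly below 49: 3. Equal to 49: 1.
PR = 4/6 × 100 = 66.7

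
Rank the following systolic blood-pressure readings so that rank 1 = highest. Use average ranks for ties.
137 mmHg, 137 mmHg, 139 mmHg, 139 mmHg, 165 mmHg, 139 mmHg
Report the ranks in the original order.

Sorted (descending): 165, 139, 139, 139, 137, 137
The 3 values of 139 occupy positions 2–4 → average rank 3.
The 2 values of 137 occupy positions 5–6 → average rank (5+6)/2 = 5.5.

5.5, 5.5, 3, 3, 1, 3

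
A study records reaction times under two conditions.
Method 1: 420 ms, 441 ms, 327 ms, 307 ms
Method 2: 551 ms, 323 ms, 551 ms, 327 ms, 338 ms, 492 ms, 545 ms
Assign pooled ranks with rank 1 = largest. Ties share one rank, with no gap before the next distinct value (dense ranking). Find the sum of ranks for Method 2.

Sorted (descending): 551, 551, 545, 492, 441, 420, 338, 327, 327, 323, 307
The 2 values of 551 share dense rank 1.
The 2 values of 327 share dense rank 7.
Remaining distinct values take the next consecutive integers.
Method 2 values → pooled ranks: 551→1, 323→8, 551→1, 327→7, 338→6, 492→3, 545→2
Rank sum = 1 + 8 + 1 + 7 + 6 + 3 + 2 = 28

28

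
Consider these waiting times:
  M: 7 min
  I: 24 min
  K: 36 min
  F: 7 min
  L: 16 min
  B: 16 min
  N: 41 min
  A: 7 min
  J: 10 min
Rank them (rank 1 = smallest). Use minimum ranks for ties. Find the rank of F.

1

Sorted (ascending): 7, 7, 7, 10, 16, 16, 24, 36, 41
The 3 values of 7 occupy positions 1–3 → each gets rank 1.
The 2 values of 16 occupy positions 5–6 → each gets rank 5.
F has value 7 min → rank 1.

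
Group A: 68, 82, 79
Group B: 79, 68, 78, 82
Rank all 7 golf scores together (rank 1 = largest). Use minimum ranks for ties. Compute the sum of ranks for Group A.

Sorted (descending): 82, 82, 79, 79, 78, 68, 68
The 2 values of 82 occupy positions 1–2 → each gets rank 1.
The 2 values of 79 occupy positions 3–4 → each gets rank 3.
The 2 values of 68 occupy positions 6–7 → each gets rank 6.
Group A values → pooled ranks: 68→6, 82→1, 79→3
Rank sum = 6 + 1 + 3 = 10

10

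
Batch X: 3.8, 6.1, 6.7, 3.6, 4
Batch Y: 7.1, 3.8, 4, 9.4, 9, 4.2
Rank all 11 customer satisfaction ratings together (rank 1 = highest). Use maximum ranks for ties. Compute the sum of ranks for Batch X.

38

Sorted (descending): 9.4, 9, 7.1, 6.7, 6.1, 4.2, 4, 4, 3.8, 3.8, 3.6
The 2 values of 4 occupy positions 7–8 → each gets rank 8.
The 2 values of 3.8 occupy positions 9–10 → each gets rank 10.
Batch X values → pooled ranks: 3.8→10, 6.1→5, 6.7→4, 3.6→11, 4→8
Rank sum = 10 + 5 + 4 + 11 + 8 = 38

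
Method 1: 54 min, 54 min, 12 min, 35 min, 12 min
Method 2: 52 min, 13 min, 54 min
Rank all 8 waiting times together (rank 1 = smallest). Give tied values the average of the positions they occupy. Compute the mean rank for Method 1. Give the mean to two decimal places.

Sorted (ascending): 12, 12, 13, 35, 52, 54, 54, 54
The 2 values of 12 occupy positions 1–2 → average rank (1+2)/2 = 1.5.
The 3 values of 54 occupy positions 6–8 → average rank 7.
Method 1 values → pooled ranks: 54→7, 54→7, 12→1.5, 35→4, 12→1.5
Mean rank = (7 + 7 + 1.5 + 4 + 1.5) / 5 = 4.20

4.20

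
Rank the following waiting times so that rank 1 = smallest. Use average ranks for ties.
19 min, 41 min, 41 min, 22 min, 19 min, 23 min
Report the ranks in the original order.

Sorted (ascending): 19, 19, 22, 23, 41, 41
The 2 values of 19 occupy positions 1–2 → average rank (1+2)/2 = 1.5.
The 2 values of 41 occupy positions 5–6 → average rank (5+6)/2 = 5.5.

1.5, 5.5, 5.5, 3, 1.5, 4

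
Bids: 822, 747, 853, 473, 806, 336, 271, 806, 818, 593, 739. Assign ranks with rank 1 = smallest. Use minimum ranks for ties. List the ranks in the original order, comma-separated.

Sorted (ascending): 271, 336, 473, 593, 739, 747, 806, 806, 818, 822, 853
The 2 values of 806 occupy positions 7–8 → each gets rank 7.

10, 6, 11, 3, 7, 2, 1, 7, 9, 4, 5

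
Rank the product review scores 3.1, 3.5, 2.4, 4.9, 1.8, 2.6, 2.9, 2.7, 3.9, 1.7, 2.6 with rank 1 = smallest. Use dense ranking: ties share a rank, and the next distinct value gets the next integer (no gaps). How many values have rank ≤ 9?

Sorted (ascending): 1.7, 1.8, 2.4, 2.6, 2.6, 2.7, 2.9, 3.1, 3.5, 3.9, 4.9
The 2 values of 2.6 share dense rank 4.
Remaining distinct values take the next consecutive integers.
Ranks ≤ 9: {1, 2, 3, 4, 4, 5, 6, 7, 8, 9} → 10 values.

10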